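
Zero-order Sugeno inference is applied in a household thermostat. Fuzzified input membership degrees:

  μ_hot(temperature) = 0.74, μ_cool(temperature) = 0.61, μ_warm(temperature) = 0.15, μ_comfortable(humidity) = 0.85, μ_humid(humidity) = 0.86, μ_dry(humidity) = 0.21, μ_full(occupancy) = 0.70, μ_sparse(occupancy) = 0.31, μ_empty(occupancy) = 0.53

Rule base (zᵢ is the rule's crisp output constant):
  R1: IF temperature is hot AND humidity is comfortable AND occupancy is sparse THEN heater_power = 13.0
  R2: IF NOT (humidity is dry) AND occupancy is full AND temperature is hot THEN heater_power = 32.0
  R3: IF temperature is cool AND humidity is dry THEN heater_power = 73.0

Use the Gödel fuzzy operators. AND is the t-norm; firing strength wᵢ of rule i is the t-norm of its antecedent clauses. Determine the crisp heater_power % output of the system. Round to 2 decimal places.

R1 (z=13.0): hot=0.74, comfortable=0.85, sparse=0.31; AND[min(a, b)] → w = 0.31
R2 (z=32.0): ¬dry=1−0.21=0.79, full=0.70, hot=0.74; AND[min(a, b)] → w = 0.70
R3 (z=73.0): cool=0.61, dry=0.21; AND[min(a, b)] → w = 0.21
Weighted average = (0.31·13.0 + 0.70·32.0 + 0.21·73.0) / (0.31 + 0.70 + 0.21)
  = 41.7600 / 1.2200 = 34.23

34.23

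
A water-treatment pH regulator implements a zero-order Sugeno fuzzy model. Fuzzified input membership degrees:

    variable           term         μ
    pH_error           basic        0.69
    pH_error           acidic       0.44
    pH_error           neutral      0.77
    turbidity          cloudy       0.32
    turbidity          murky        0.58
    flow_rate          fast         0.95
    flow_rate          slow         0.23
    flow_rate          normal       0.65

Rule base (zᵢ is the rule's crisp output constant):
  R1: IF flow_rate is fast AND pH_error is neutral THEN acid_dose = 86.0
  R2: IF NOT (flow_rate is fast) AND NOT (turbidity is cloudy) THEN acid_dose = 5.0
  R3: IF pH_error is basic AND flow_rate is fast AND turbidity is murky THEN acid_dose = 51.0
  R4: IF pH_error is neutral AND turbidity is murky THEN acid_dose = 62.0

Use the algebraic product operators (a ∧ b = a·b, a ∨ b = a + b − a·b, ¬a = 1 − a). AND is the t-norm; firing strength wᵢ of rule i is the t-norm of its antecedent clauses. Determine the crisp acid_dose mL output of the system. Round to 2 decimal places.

69.18

R1 (z=86.0): fast=0.95, neutral=0.77; AND[a·b] → w = 0.7315
R2 (z=5.0): ¬fast=1−0.95=0.05, ¬cloudy=1−0.32=0.68; AND[a·b] → w = 0.0340
R3 (z=51.0): basic=0.69, fast=0.95, murky=0.58; AND[a·b] → w = 0.3802
R4 (z=62.0): neutral=0.77, murky=0.58; AND[a·b] → w = 0.4466
Weighted average = (0.7315·86.0 + 0.0340·5.0 + 0.3802·51.0 + 0.4466·62.0) / (0.7315 + 0.0340 + 0.3802 + 0.4466)
  = 110.1579 / 1.5923 = 69.18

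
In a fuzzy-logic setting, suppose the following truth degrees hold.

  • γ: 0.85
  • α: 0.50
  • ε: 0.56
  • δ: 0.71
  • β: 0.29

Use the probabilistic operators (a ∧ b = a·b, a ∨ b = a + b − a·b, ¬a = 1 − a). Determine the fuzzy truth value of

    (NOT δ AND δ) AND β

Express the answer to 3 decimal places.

0.060

NOT δ = 1 − 0.7100 = 0.2900
NOT δ AND δ = a·b on (0.2900, 0.7100) = 0.2059
(NOT δ AND δ) AND β = a·b on (0.2059, 0.2900) = 0.0597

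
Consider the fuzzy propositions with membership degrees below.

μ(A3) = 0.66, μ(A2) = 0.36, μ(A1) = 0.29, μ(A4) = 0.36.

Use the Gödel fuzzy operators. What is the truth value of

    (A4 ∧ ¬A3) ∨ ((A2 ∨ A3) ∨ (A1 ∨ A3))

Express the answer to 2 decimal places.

¬A3 = 1 − 0.66 = 0.34
A4 ∧ ¬A3 = min(a, b) on (0.36, 0.34) = 0.34
A2 ∨ A3 = max(a, b) on (0.36, 0.66) = 0.66
A1 ∨ A3 = max(a, b) on (0.29, 0.66) = 0.66
(A2 ∨ A3) ∨ (A1 ∨ A3) = max(a, b) on (0.66, 0.66) = 0.66
(A4 ∧ ¬A3) ∨ ((A2 ∨ A3) ∨ (A1 ∨ A3)) = max(a, b) on (0.34, 0.66) = 0.66

0.66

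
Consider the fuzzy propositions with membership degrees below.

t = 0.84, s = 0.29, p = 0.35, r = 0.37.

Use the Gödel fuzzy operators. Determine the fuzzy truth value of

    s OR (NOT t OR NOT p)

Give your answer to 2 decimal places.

NOT t = 1 − 0.84 = 0.16
NOT p = 1 − 0.35 = 0.65
NOT t OR NOT p = max(a, b) on (0.16, 0.65) = 0.65
s OR (NOT t OR NOT p) = max(a, b) on (0.29, 0.65) = 0.65

0.65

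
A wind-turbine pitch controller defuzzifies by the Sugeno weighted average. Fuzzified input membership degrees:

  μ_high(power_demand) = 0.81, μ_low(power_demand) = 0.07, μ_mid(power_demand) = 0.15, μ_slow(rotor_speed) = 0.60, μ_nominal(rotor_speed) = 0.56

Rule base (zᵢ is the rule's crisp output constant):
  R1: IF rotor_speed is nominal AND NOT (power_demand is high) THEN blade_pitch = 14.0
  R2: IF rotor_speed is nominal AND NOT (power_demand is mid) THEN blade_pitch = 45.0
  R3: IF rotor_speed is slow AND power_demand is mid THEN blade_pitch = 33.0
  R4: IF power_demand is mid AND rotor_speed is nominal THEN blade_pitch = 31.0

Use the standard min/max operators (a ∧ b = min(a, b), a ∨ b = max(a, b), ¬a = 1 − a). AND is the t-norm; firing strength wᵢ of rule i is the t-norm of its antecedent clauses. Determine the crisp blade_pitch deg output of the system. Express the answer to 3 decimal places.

35.676

R1 (z=14.0): nominal=0.56, ¬high=1−0.81=0.19; AND[min(a, b)] → w = 0.19
R2 (z=45.0): nominal=0.56, ¬mid=1−0.15=0.85; AND[min(a, b)] → w = 0.56
R3 (z=33.0): slow=0.60, mid=0.15; AND[min(a, b)] → w = 0.15
R4 (z=31.0): mid=0.15, nominal=0.56; AND[min(a, b)] → w = 0.15
Weighted average = (0.19·14.0 + 0.56·45.0 + 0.15·33.0 + 0.15·31.0) / (0.19 + 0.56 + 0.15 + 0.15)
  = 37.4600 / 1.0500 = 35.676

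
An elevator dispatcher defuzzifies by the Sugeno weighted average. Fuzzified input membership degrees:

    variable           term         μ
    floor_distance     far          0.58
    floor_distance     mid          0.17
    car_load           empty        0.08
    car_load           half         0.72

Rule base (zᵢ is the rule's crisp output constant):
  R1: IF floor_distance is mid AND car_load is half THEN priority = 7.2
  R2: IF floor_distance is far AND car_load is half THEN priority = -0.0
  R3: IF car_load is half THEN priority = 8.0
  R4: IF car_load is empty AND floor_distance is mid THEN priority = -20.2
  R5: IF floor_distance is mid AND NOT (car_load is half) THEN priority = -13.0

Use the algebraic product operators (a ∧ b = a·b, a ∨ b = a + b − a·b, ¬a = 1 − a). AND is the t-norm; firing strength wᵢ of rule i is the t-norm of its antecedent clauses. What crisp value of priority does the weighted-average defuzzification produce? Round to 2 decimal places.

R1 (z=7.2): mid=0.17, half=0.72; AND[a·b] → w = 0.1224
R2 (z=-0.0): far=0.58, half=0.72; AND[a·b] → w = 0.4176
R3 (z=8.0): half=0.72 → w = 0.7200
R4 (z=-20.2): empty=0.08, mid=0.17; AND[a·b] → w = 0.0136
R5 (z=-13.0): mid=0.17, ¬half=1−0.72=0.28; AND[a·b] → w = 0.0476
Weighted average = (0.1224·7.2 + 0.4176·-0.0 + 0.7200·8.0 + 0.0136·-20.2 + 0.0476·-13.0) / (0.1224 + 0.4176 + 0.7200 + 0.0136 + 0.0476)
  = 5.7478 / 1.3212 = 4.35

4.35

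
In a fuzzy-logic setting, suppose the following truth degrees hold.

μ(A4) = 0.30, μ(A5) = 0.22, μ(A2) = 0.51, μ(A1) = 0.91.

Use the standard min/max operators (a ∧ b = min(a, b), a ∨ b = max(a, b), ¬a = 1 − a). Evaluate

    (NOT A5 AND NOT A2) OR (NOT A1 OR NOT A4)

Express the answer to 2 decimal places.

0.70

NOT A5 = 1 − 0.22 = 0.78
NOT A2 = 1 − 0.51 = 0.49
NOT A5 AND NOT A2 = min(a, b) on (0.78, 0.49) = 0.49
NOT A1 = 1 − 0.91 = 0.09
NOT A4 = 1 − 0.30 = 0.70
NOT A1 OR NOT A4 = max(a, b) on (0.09, 0.70) = 0.70
(NOT A5 AND NOT A2) OR (NOT A1 OR NOT A4) = max(a, b) on (0.49, 0.70) = 0.70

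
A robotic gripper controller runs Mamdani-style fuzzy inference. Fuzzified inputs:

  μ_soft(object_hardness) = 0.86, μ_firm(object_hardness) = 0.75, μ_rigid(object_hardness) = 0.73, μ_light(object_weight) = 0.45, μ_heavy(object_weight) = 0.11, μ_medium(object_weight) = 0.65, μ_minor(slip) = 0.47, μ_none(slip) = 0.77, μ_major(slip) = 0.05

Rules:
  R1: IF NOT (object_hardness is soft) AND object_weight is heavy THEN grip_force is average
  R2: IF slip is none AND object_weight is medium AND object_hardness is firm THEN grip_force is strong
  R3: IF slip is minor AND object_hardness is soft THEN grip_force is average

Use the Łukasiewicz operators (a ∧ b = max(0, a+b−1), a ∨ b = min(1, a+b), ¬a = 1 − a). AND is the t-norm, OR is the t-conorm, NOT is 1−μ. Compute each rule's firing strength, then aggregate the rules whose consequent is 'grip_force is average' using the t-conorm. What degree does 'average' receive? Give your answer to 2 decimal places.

R1: ¬soft=1−0.86=0.14, heavy=0.11; AND[max(0, a+b−1)] → w = 0.00
R2: none=0.77, medium=0.65, firm=0.75; AND[max(0, a+b−1)] → w = 0.17
R3: minor=0.47, soft=0.86; AND[max(0, a+b−1)] → w = 0.33
Rules with consequent 'average': {R1, R3} → strengths 0.00, 0.33
Aggregate via t-conorm [min(1, a+b)]: 0.33

0.33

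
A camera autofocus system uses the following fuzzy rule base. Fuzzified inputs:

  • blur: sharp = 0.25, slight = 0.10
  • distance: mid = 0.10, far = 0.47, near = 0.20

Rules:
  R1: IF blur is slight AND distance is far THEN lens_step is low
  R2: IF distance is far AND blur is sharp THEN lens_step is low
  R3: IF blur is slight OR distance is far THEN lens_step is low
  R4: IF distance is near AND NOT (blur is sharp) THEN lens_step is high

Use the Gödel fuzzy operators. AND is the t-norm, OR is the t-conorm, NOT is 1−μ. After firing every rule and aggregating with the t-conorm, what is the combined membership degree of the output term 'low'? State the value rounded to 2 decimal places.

0.47

R1: slight=0.10, far=0.47; AND[min(a, b)] → w = 0.10
R2: far=0.47, sharp=0.25; AND[min(a, b)] → w = 0.25
R3: slight=0.10, far=0.47; OR[max(a, b)] → w = 0.47
R4: near=0.20, ¬sharp=1−0.25=0.75; AND[min(a, b)] → w = 0.20
Rules with consequent 'low': {R1, R2, R3} → strengths 0.10, 0.25, 0.47
Aggregate via t-conorm [max(a, b)]: 0.47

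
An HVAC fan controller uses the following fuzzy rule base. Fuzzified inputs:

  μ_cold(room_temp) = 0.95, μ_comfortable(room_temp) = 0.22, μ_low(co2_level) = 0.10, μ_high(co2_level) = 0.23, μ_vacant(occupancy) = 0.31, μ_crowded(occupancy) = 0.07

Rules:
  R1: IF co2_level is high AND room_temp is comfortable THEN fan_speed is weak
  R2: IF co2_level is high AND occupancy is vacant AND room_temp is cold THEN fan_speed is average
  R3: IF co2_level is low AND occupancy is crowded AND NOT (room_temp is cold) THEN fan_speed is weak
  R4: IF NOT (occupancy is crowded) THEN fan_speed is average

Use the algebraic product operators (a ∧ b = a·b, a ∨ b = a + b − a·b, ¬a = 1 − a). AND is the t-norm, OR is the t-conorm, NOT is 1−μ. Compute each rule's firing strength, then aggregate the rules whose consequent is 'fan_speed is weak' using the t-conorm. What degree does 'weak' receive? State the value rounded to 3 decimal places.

0.051

R1: high=0.23, comfortable=0.22; AND[a·b] → w = 0.0506
R2: high=0.23, vacant=0.31, cold=0.95; AND[a·b] → w = 0.0677
R3: low=0.10, crowded=0.07, ¬cold=1−0.95=0.05; AND[a·b] → w = 0.0004
R4: ¬crowded=1−0.07=0.93 → w = 0.9300
Rules with consequent 'weak': {R1, R3} → strengths 0.0506, 0.0004
Aggregate via t-conorm [a + b − a·b]: 0.0509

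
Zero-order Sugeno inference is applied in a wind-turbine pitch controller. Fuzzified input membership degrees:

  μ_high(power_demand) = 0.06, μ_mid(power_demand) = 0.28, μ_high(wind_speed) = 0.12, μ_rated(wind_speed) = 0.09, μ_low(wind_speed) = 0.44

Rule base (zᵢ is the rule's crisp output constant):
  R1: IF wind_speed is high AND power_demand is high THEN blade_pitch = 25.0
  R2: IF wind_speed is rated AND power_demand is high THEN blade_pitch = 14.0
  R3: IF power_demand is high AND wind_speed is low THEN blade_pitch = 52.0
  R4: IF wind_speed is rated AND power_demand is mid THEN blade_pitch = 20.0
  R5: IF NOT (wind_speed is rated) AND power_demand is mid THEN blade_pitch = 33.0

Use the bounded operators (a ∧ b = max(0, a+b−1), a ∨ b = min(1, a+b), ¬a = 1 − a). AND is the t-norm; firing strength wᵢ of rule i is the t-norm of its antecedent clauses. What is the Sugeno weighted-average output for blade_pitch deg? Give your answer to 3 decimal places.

R1 (z=25.0): high=0.12, high=0.06; AND[max(0, a+b−1)] → w = 0.00
R2 (z=14.0): rated=0.09, high=0.06; AND[max(0, a+b−1)] → w = 0.00
R3 (z=52.0): high=0.06, low=0.44; AND[max(0, a+b−1)] → w = 0.00
R4 (z=20.0): rated=0.09, mid=0.28; AND[max(0, a+b−1)] → w = 0.00
R5 (z=33.0): ¬rated=1−0.09=0.91, mid=0.28; AND[max(0, a+b−1)] → w = 0.19
Weighted average = (0.00·25.0 + 0.00·14.0 + 0.00·52.0 + 0.00·20.0 + 0.19·33.0) / (0.00 + 0.00 + 0.00 + 0.00 + 0.19)
  = 6.2700 / 0.1900 = 33.000

33.000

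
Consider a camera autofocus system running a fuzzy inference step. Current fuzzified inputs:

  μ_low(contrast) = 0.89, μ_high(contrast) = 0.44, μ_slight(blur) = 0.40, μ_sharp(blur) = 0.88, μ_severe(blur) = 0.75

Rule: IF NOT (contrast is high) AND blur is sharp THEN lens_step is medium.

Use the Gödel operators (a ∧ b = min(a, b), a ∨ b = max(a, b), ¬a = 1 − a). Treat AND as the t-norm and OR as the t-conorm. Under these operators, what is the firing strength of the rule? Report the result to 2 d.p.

0.56

firing strength: ¬high=1−0.44=0.56, sharp=0.88; AND[min(a, b)] → w = 0.56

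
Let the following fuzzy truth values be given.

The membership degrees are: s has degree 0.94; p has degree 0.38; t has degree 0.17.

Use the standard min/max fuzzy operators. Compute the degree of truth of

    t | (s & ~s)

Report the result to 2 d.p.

0.17

~s = 1 − 0.94 = 0.06
s & ~s = min(a, b) on (0.94, 0.06) = 0.06
t | (s & ~s) = max(a, b) on (0.17, 0.06) = 0.17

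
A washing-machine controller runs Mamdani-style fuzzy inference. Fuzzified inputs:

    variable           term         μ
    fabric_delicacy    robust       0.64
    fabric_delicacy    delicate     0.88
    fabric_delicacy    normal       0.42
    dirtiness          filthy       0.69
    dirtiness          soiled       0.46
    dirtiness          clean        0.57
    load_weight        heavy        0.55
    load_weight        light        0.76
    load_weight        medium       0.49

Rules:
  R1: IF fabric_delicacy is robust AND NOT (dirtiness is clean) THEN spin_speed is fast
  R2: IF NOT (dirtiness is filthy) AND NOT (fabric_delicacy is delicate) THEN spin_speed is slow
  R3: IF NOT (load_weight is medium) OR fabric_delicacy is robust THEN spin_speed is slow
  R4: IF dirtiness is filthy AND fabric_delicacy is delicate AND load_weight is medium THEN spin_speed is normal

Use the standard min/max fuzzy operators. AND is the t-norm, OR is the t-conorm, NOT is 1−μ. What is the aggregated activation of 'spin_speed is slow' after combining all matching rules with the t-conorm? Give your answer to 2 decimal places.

0.64

R1: robust=0.64, ¬clean=1−0.57=0.43; AND[min(a, b)] → w = 0.43
R2: ¬filthy=1−0.69=0.31, ¬delicate=1−0.88=0.12; AND[min(a, b)] → w = 0.12
R3: ¬medium=1−0.49=0.51, robust=0.64; OR[max(a, b)] → w = 0.64
R4: filthy=0.69, delicate=0.88, medium=0.49; AND[min(a, b)] → w = 0.49
Rules with consequent 'slow': {R2, R3} → strengths 0.12, 0.64
Aggregate via t-conorm [max(a, b)]: 0.64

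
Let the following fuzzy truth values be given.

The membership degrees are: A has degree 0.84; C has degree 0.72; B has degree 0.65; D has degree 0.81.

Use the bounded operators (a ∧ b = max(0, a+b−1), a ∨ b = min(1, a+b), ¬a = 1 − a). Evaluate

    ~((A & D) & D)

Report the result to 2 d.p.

A & D = max(0, a+b−1) on (0.84, 0.81) = 0.65
(A & D) & D = max(0, a+b−1) on (0.65, 0.81) = 0.46
~((A & D) & D) = 1 − 0.46 = 0.54

0.54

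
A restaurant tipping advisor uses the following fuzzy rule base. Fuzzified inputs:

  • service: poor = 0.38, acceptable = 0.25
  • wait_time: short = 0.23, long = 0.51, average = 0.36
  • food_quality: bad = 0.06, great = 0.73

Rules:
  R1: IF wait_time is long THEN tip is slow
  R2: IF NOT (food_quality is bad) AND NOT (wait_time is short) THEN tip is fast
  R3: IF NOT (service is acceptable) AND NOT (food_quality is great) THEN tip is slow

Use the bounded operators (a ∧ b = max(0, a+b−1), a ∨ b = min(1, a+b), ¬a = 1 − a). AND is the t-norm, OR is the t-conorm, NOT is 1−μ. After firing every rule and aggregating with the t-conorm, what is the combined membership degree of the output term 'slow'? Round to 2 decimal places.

0.53

R1: long=0.51 → w = 0.51
R2: ¬bad=1−0.06=0.94, ¬short=1−0.23=0.77; AND[max(0, a+b−1)] → w = 0.71
R3: ¬acceptable=1−0.25=0.75, ¬great=1−0.73=0.27; AND[max(0, a+b−1)] → w = 0.02
Rules with consequent 'slow': {R1, R3} → strengths 0.51, 0.02
Aggregate via t-conorm [min(1, a+b)]: 0.53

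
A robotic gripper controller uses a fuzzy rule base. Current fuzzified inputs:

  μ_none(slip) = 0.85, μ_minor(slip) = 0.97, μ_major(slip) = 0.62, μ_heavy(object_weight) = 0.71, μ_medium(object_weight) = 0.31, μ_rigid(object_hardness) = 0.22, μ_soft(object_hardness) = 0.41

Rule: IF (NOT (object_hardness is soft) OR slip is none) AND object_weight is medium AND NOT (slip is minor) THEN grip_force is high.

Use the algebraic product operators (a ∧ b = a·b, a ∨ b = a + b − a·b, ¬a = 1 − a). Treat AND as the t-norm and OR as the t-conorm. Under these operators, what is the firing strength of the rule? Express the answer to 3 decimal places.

firing strength: (¬soft=1−0.41=0.59 OR none=0.85) = 0.9385; AND[a·b] with medium=0.31, ¬minor=1−0.97=0.03 → w = 0.0087

0.009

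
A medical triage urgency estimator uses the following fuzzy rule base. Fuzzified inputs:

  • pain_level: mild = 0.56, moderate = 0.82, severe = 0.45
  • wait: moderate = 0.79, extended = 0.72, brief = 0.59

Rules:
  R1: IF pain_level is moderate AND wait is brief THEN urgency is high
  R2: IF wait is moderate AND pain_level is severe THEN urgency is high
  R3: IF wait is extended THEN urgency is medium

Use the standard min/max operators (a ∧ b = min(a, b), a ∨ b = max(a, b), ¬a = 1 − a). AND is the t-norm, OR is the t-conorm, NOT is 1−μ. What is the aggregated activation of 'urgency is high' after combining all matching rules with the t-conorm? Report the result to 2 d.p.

R1: moderate=0.82, brief=0.59; AND[min(a, b)] → w = 0.59
R2: moderate=0.79, severe=0.45; AND[min(a, b)] → w = 0.45
R3: extended=0.72 → w = 0.72
Rules with consequent 'high': {R1, R2} → strengths 0.59, 0.45
Aggregate via t-conorm [max(a, b)]: 0.59

0.59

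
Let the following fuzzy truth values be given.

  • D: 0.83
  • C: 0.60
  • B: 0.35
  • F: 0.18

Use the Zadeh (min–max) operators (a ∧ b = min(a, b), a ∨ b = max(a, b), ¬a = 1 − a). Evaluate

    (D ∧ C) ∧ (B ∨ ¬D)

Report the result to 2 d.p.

0.35

D ∧ C = min(a, b) on (0.83, 0.60) = 0.60
¬D = 1 − 0.83 = 0.17
B ∨ ¬D = max(a, b) on (0.35, 0.17) = 0.35
(D ∧ C) ∧ (B ∨ ¬D) = min(a, b) on (0.60, 0.35) = 0.35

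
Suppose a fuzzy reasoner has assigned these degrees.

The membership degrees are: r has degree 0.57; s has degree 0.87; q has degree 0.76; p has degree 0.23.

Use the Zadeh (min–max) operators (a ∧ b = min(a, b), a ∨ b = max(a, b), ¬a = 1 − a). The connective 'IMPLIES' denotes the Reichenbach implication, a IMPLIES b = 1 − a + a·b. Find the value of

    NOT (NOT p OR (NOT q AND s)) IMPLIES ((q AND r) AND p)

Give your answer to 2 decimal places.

0.82

NOT p = 1 − 0.23 = 0.77
NOT q = 1 − 0.76 = 0.24
NOT q AND s = min(a, b) on (0.24, 0.87) = 0.24
NOT p OR (NOT q AND s) = max(a, b) on (0.77, 0.24) = 0.77
NOT (NOT p OR (NOT q AND s)) = 1 − 0.77 = 0.23
q AND r = min(a, b) on (0.76, 0.57) = 0.57
(q AND r) AND p = min(a, b) on (0.57, 0.23) = 0.23
NOT (NOT p OR (NOT q AND s)) IMPLIES ((q AND r) AND p)  [Reichenbach: 1 − a + a·b] with a=0.23, b=0.23 → 0.82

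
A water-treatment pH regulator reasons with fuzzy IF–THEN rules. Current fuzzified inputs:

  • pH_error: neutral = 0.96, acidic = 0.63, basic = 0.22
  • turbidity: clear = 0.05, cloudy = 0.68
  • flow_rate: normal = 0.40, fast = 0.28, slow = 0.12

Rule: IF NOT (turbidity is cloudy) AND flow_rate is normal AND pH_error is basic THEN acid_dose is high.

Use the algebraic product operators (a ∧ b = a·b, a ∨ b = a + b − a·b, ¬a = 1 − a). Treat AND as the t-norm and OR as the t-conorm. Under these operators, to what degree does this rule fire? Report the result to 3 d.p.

firing strength: ¬cloudy=1−0.68=0.32, normal=0.40, basic=0.22; AND[a·b] → w = 0.0282

0.028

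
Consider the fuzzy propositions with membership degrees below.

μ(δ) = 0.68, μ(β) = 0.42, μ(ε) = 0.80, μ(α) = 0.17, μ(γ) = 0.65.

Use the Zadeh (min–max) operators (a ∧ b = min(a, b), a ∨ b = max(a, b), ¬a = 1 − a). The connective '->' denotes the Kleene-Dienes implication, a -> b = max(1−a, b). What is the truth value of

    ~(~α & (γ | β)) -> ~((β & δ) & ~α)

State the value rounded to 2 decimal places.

0.65

~α = 1 − 0.17 = 0.83
γ | β = max(a, b) on (0.65, 0.42) = 0.65
~α & (γ | β) = min(a, b) on (0.83, 0.65) = 0.65
~(~α & (γ | β)) = 1 − 0.65 = 0.35
β & δ = min(a, b) on (0.42, 0.68) = 0.42
~α = 1 − 0.17 = 0.83
(β & δ) & ~α = min(a, b) on (0.42, 0.83) = 0.42
~((β & δ) & ~α) = 1 − 0.42 = 0.58
~(~α & (γ | β)) -> ~((β & δ) & ~α)  [Kleene-Dienes: max(1−a, b)] with a=0.35, b=0.58 → 0.65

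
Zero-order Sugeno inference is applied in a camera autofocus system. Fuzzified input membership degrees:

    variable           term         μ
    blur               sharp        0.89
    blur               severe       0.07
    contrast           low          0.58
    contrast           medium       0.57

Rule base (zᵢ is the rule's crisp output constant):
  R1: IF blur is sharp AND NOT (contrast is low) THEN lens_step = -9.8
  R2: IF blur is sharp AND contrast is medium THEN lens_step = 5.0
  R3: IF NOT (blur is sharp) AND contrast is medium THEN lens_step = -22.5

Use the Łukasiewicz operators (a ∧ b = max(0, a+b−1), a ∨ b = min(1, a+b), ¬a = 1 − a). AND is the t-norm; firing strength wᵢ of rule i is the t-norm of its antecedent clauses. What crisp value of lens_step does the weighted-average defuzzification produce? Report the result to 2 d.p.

R1 (z=-9.8): sharp=0.89, ¬low=1−0.58=0.42; AND[max(0, a+b−1)] → w = 0.31
R2 (z=5.0): sharp=0.89, medium=0.57; AND[max(0, a+b−1)] → w = 0.46
R3 (z=-22.5): ¬sharp=1−0.89=0.11, medium=0.57; AND[max(0, a+b−1)] → w = 0.00
Weighted average = (0.31·-9.8 + 0.46·5.0 + 0.00·-22.5) / (0.31 + 0.46 + 0.00)
  = -0.7380 / 0.7700 = -0.96

-0.96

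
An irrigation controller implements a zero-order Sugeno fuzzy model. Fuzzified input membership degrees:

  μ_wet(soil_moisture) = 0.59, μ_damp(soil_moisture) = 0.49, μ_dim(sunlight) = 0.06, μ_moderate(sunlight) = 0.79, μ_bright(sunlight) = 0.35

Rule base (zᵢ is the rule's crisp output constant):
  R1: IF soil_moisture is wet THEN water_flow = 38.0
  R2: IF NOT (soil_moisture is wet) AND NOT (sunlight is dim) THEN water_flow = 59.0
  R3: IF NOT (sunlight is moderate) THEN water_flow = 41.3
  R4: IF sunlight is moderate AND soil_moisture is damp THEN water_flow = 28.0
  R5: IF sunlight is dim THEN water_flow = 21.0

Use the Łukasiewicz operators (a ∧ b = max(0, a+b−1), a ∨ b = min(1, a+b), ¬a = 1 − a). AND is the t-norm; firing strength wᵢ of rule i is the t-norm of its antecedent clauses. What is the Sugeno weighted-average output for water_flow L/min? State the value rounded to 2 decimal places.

R1 (z=38.0): wet=0.59 → w = 0.59
R2 (z=59.0): ¬wet=1−0.59=0.41, ¬dim=1−0.06=0.94; AND[max(0, a+b−1)] → w = 0.35
R3 (z=41.3): ¬moderate=1−0.79=0.21 → w = 0.21
R4 (z=28.0): moderate=0.79, damp=0.49; AND[max(0, a+b−1)] → w = 0.28
R5 (z=21.0): dim=0.06 → w = 0.06
Weighted average = (0.59·38.0 + 0.35·59.0 + 0.21·41.3 + 0.28·28.0 + 0.06·21.0) / (0.59 + 0.35 + 0.21 + 0.28 + 0.06)
  = 60.8430 / 1.4900 = 40.83

40.83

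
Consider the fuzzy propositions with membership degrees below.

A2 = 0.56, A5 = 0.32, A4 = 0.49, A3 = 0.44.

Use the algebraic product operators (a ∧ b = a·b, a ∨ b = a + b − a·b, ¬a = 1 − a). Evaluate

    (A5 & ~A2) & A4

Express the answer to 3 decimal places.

~A2 = 1 − 0.5600 = 0.4400
A5 & ~A2 = a·b on (0.3200, 0.4400) = 0.1408
(A5 & ~A2) & A4 = a·b on (0.1408, 0.4900) = 0.0690

0.069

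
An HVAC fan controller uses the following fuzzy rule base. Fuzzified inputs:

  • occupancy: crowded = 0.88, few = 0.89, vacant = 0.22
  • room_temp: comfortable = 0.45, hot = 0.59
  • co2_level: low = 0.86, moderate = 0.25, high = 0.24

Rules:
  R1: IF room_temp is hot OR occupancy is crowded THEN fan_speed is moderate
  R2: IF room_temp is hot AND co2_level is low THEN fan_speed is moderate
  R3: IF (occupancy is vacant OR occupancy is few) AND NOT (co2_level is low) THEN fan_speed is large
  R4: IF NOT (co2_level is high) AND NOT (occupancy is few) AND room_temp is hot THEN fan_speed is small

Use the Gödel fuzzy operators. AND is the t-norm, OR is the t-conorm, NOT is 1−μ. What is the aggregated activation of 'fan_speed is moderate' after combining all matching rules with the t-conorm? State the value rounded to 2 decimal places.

R1: hot=0.59, crowded=0.88; OR[max(a, b)] → w = 0.88
R2: hot=0.59, low=0.86; AND[min(a, b)] → w = 0.59
R3: (vacant=0.22 OR few=0.89) = 0.89; AND[min(a, b)] with ¬low=1−0.86=0.14 → w = 0.14
R4: ¬high=1−0.24=0.76, ¬few=1−0.89=0.11, hot=0.59; AND[min(a, b)] → w = 0.11
Rules with consequent 'moderate': {R1, R2} → strengths 0.88, 0.59
Aggregate via t-conorm [max(a, b)]: 0.88

0.88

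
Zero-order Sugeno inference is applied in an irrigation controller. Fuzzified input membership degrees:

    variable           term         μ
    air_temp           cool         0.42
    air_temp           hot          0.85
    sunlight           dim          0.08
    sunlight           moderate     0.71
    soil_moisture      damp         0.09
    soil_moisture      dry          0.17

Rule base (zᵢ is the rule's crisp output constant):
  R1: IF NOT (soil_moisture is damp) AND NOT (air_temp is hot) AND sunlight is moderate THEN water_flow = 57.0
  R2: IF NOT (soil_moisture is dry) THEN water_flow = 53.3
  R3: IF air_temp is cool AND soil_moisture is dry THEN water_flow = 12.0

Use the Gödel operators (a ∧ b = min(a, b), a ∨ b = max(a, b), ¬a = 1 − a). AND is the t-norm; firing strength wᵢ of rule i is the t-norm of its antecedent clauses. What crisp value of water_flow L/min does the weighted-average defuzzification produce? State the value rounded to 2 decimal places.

R1 (z=57.0): ¬damp=1−0.09=0.91, ¬hot=1−0.85=0.15, moderate=0.71; AND[min(a, b)] → w = 0.15
R2 (z=53.3): ¬dry=1−0.17=0.83 → w = 0.83
R3 (z=12.0): cool=0.42, dry=0.17; AND[min(a, b)] → w = 0.17
Weighted average = (0.15·57.0 + 0.83·53.3 + 0.17·12.0) / (0.15 + 0.83 + 0.17)
  = 54.8290 / 1.1500 = 47.68

47.68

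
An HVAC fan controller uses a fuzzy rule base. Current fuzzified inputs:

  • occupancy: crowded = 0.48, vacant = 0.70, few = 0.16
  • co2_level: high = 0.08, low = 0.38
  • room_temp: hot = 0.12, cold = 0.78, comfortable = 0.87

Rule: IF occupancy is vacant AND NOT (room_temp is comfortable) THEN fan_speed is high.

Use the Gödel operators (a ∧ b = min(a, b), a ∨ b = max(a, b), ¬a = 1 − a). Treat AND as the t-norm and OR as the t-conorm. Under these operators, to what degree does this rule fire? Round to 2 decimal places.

firing strength: vacant=0.70, ¬comfortable=1−0.87=0.13; AND[min(a, b)] → w = 0.13

0.13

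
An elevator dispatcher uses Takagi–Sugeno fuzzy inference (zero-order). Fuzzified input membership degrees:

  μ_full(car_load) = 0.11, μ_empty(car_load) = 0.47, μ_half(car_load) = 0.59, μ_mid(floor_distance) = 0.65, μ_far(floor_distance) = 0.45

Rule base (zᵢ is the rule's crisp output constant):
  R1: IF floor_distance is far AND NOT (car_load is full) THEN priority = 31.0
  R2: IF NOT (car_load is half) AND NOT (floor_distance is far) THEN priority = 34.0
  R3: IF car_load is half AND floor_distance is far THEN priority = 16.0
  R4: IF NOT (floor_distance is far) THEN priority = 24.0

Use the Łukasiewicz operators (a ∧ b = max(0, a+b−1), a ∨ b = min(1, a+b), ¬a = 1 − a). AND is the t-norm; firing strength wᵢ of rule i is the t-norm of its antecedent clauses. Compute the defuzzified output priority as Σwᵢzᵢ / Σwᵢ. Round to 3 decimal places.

26.215

R1 (z=31.0): far=0.45, ¬full=1−0.11=0.89; AND[max(0, a+b−1)] → w = 0.34
R2 (z=34.0): ¬half=1−0.59=0.41, ¬far=1−0.45=0.55; AND[max(0, a+b−1)] → w = 0.00
R3 (z=16.0): half=0.59, far=0.45; AND[max(0, a+b−1)] → w = 0.04
R4 (z=24.0): ¬far=1−0.45=0.55 → w = 0.55
Weighted average = (0.34·31.0 + 0.00·34.0 + 0.04·16.0 + 0.55·24.0) / (0.34 + 0.00 + 0.04 + 0.55)
  = 24.3800 / 0.9300 = 26.215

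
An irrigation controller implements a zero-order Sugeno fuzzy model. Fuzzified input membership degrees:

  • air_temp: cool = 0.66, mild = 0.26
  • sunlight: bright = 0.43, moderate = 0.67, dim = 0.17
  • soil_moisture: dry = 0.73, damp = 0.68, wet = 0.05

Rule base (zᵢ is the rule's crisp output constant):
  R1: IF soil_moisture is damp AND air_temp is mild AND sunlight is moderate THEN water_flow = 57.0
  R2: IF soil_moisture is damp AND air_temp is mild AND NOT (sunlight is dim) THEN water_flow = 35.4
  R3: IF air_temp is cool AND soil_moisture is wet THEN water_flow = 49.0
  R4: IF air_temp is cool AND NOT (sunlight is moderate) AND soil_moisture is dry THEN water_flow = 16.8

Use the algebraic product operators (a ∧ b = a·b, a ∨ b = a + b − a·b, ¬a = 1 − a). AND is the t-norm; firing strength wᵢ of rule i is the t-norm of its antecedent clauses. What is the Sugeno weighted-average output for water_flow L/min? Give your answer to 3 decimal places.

R1 (z=57.0): damp=0.68, mild=0.26, moderate=0.67; AND[a·b] → w = 0.1185
R2 (z=35.4): damp=0.68, mild=0.26, ¬dim=1−0.17=0.83; AND[a·b] → w = 0.1467
R3 (z=49.0): cool=0.66, wet=0.05; AND[a·b] → w = 0.0330
R4 (z=16.8): cool=0.66, ¬moderate=1−0.67=0.33, dry=0.73; AND[a·b] → w = 0.1590
Weighted average = (0.1185·57.0 + 0.1467·35.4 + 0.0330·49.0 + 0.1590·16.8) / (0.1185 + 0.1467 + 0.0330 + 0.1590)
  = 16.2348 / 0.4572 = 35.510

35.510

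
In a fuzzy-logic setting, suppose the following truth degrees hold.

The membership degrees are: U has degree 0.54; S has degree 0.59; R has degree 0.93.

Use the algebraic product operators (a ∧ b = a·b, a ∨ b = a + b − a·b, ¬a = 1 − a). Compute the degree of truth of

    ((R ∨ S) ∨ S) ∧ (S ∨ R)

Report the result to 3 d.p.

0.960

R ∨ S = a + b − a·b on (0.9300, 0.5900) = 0.9713
(R ∨ S) ∨ S = a + b − a·b on (0.9713, 0.5900) = 0.9882
S ∨ R = a + b − a·b on (0.5900, 0.9300) = 0.9713
((R ∨ S) ∨ S) ∧ (S ∨ R) = a·b on (0.9882, 0.9713) = 0.9599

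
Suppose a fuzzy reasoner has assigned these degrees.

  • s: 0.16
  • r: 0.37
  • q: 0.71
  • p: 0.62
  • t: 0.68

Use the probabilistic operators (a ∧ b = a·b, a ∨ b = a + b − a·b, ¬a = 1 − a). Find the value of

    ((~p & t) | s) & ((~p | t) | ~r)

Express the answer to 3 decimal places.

0.349

~p = 1 − 0.6200 = 0.3800
~p & t = a·b on (0.3800, 0.6800) = 0.2584
(~p & t) | s = a + b − a·b on (0.2584, 0.1600) = 0.3771
~p = 1 − 0.6200 = 0.3800
~p | t = a + b − a·b on (0.3800, 0.6800) = 0.8016
~r = 1 − 0.3700 = 0.6300
(~p | t) | ~r = a + b − a·b on (0.8016, 0.6300) = 0.9266
((~p & t) | s) & ((~p | t) | ~r) = a·b on (0.3771, 0.9266) = 0.3494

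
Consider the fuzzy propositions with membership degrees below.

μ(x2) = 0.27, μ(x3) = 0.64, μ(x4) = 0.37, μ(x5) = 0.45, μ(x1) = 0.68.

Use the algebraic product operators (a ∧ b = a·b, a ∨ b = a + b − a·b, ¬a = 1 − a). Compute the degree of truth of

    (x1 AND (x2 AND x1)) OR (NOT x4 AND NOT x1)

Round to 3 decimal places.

x2 AND x1 = a·b on (0.2700, 0.6800) = 0.1836
x1 AND (x2 AND x1) = a·b on (0.6800, 0.1836) = 0.1248
NOT x4 = 1 − 0.3700 = 0.6300
NOT x1 = 1 − 0.6800 = 0.3200
NOT x4 AND NOT x1 = a·b on (0.6300, 0.3200) = 0.2016
(x1 AND (x2 AND x1)) OR (NOT x4 AND NOT x1) = a + b − a·b on (0.1248, 0.2016) = 0.3013

0.301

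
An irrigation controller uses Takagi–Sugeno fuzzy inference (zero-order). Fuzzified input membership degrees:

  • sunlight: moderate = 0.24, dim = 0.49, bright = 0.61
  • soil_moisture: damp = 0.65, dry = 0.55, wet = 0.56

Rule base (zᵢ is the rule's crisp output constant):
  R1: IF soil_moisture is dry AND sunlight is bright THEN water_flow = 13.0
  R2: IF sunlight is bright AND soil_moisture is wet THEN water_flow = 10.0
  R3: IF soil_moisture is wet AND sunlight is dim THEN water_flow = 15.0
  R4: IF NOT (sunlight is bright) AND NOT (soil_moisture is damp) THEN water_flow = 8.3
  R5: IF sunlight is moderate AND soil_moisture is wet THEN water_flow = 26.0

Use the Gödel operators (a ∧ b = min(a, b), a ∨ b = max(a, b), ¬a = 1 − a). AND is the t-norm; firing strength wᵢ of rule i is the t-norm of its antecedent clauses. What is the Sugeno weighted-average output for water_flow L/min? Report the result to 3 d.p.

R1 (z=13.0): dry=0.55, bright=0.61; AND[min(a, b)] → w = 0.55
R2 (z=10.0): bright=0.61, wet=0.56; AND[min(a, b)] → w = 0.56
R3 (z=15.0): wet=0.56, dim=0.49; AND[min(a, b)] → w = 0.49
R4 (z=8.3): ¬bright=1−0.61=0.39, ¬damp=1−0.65=0.35; AND[min(a, b)] → w = 0.35
R5 (z=26.0): moderate=0.24, wet=0.56; AND[min(a, b)] → w = 0.24
Weighted average = (0.55·13.0 + 0.56·10.0 + 0.49·15.0 + 0.35·8.3 + 0.24·26.0) / (0.55 + 0.56 + 0.49 + 0.35 + 0.24)
  = 29.2450 / 2.1900 = 13.354

13.354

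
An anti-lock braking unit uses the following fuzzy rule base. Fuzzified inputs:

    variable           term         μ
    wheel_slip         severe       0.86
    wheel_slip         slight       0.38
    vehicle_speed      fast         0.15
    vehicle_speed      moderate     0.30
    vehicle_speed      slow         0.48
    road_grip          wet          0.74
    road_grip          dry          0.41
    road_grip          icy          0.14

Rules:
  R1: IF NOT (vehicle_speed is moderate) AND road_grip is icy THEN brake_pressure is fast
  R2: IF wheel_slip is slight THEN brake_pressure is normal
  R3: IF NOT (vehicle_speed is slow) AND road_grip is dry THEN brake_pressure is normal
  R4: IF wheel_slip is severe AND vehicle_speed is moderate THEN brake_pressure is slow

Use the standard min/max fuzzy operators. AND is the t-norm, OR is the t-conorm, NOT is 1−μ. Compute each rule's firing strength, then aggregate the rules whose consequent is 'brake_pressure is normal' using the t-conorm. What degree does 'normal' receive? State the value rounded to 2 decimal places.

R1: ¬moderate=1−0.30=0.70, icy=0.14; AND[min(a, b)] → w = 0.14
R2: slight=0.38 → w = 0.38
R3: ¬slow=1−0.48=0.52, dry=0.41; AND[min(a, b)] → w = 0.41
R4: severe=0.86, moderate=0.30; AND[min(a, b)] → w = 0.30
Rules with consequent 'normal': {R2, R3} → strengths 0.38, 0.41
Aggregate via t-conorm [max(a, b)]: 0.41

0.41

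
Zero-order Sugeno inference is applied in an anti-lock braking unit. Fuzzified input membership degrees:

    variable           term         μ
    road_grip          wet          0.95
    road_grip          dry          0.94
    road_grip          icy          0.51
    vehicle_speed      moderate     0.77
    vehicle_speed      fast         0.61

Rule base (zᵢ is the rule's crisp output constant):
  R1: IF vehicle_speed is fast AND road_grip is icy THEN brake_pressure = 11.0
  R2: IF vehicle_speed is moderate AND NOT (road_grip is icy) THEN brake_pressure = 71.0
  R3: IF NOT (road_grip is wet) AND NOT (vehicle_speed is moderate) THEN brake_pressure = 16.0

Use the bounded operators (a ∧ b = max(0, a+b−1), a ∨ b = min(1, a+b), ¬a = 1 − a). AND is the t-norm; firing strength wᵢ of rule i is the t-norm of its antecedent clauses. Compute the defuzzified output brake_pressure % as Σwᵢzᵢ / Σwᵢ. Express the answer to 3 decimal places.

52.053

R1 (z=11.0): fast=0.61, icy=0.51; AND[max(0, a+b−1)] → w = 0.12
R2 (z=71.0): moderate=0.77, ¬icy=1−0.51=0.49; AND[max(0, a+b−1)] → w = 0.26
R3 (z=16.0): ¬wet=1−0.95=0.05, ¬moderate=1−0.77=0.23; AND[max(0, a+b−1)] → w = 0.00
Weighted average = (0.12·11.0 + 0.26·71.0 + 0.00·16.0) / (0.12 + 0.26 + 0.00)
  = 19.7800 / 0.3800 = 52.053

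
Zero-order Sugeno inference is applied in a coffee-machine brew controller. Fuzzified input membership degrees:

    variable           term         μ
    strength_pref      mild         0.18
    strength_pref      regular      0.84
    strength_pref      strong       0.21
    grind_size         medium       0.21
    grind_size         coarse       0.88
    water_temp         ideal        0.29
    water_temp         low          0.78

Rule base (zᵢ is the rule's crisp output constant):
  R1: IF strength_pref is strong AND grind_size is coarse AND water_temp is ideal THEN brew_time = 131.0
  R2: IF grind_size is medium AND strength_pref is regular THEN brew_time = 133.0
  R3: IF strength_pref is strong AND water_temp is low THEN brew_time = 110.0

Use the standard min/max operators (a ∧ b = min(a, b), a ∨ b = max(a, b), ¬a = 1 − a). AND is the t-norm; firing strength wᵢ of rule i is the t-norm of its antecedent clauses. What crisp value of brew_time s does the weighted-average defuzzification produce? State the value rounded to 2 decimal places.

R1 (z=131.0): strong=0.21, coarse=0.88, ideal=0.29; AND[min(a, b)] → w = 0.21
R2 (z=133.0): medium=0.21, regular=0.84; AND[min(a, b)] → w = 0.21
R3 (z=110.0): strong=0.21, low=0.78; AND[min(a, b)] → w = 0.21
Weighted average = (0.21·131.0 + 0.21·133.0 + 0.21·110.0) / (0.21 + 0.21 + 0.21)
  = 78.5400 / 0.6300 = 124.67

124.67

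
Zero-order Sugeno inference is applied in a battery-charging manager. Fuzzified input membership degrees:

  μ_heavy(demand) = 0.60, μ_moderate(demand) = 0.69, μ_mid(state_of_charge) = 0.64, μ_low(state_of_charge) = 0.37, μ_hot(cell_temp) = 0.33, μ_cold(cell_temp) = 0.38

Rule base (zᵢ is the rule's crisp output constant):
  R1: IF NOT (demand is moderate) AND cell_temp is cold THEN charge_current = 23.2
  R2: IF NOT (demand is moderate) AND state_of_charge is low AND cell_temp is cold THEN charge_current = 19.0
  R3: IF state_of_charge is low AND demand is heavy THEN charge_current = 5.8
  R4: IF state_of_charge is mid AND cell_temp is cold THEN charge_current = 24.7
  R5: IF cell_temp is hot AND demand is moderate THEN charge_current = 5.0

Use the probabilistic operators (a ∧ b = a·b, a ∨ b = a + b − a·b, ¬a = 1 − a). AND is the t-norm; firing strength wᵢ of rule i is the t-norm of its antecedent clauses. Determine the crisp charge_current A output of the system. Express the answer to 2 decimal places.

14.04

R1 (z=23.2): ¬moderate=1−0.69=0.31, cold=0.38; AND[a·b] → w = 0.1178
R2 (z=19.0): ¬moderate=1−0.69=0.31, low=0.37, cold=0.38; AND[a·b] → w = 0.0436
R3 (z=5.8): low=0.37, heavy=0.60; AND[a·b] → w = 0.2220
R4 (z=24.7): mid=0.64, cold=0.38; AND[a·b] → w = 0.2432
R5 (z=5.0): hot=0.33, moderate=0.69; AND[a·b] → w = 0.2277
Weighted average = (0.1178·23.2 + 0.0436·19.0 + 0.2220·5.8 + 0.2432·24.7 + 0.2277·5.0) / (0.1178 + 0.0436 + 0.2220 + 0.2432 + 0.2277)
  = 11.9942 / 0.8543 = 14.04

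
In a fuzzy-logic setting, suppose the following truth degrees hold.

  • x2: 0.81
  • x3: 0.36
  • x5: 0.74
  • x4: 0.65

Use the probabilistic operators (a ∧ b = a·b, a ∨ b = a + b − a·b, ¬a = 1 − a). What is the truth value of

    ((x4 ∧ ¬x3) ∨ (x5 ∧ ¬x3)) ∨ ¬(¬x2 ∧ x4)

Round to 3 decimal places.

0.962

¬x3 = 1 − 0.3600 = 0.6400
x4 ∧ ¬x3 = a·b on (0.6500, 0.6400) = 0.4160
¬x3 = 1 − 0.3600 = 0.6400
x5 ∧ ¬x3 = a·b on (0.7400, 0.6400) = 0.4736
(x4 ∧ ¬x3) ∨ (x5 ∧ ¬x3) = a + b − a·b on (0.4160, 0.4736) = 0.6926
¬x2 = 1 − 0.8100 = 0.1900
¬x2 ∧ x4 = a·b on (0.1900, 0.6500) = 0.1235
¬(¬x2 ∧ x4) = 1 − 0.1235 = 0.8765
((x4 ∧ ¬x3) ∨ (x5 ∧ ¬x3)) ∨ ¬(¬x2 ∧ x4) = a + b − a·b on (0.6926, 0.8765) = 0.9620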